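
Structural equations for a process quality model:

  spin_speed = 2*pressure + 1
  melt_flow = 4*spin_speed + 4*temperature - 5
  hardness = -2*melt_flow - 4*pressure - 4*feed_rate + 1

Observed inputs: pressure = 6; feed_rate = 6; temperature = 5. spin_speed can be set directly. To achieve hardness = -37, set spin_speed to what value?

spin_speed = -5

Intervening on spin_speed fixes its value directly, overriding its dependence on pressure.
Substituting into the melt_flow equation gives melt_flow = 4*spin_speed + 15.
Substituting into the hardness equation gives hardness = -8*spin_speed - 77.
Solve -8*spin_speed - 77 = -37: spin_speed = (-37 + 77) / -8 = -5.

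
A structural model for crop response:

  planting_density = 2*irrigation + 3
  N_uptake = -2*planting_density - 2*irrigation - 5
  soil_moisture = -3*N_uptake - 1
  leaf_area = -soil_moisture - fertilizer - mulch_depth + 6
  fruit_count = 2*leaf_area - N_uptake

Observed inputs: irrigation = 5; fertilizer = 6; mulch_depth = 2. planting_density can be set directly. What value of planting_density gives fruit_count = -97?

planting_density = 2

Intervening on planting_density fixes its value directly, overriding its dependence on irrigation.
Substituting into the N_uptake equation gives N_uptake = -2*planting_density - 15.
soil_moisture becomes 6*planting_density + 44.
Substituting into the leaf_area equation gives leaf_area = -6*planting_density - 46.
Substituting into the fruit_count equation gives fruit_count = -10*planting_density - 77.
Solve -10*planting_density - 77 = -97: planting_density = (-97 + 77) / -10 = 2.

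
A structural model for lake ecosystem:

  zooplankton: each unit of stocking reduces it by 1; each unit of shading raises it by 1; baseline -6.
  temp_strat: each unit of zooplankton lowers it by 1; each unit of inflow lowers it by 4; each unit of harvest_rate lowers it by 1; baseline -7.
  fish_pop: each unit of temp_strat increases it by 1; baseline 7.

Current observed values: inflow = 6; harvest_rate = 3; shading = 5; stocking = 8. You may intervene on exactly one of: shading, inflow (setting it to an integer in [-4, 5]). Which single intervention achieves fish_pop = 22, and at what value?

set inflow = -4

Intervening on shading: fish_pop = -shading - 13. Reaching 22 requires shading = -35, outside [-4, 5].
Intervening on inflow: with other inputs at their observed values, fish_pop = -4*inflow + 6. Solving for 22 gives inflow = -4, within [-4, 5].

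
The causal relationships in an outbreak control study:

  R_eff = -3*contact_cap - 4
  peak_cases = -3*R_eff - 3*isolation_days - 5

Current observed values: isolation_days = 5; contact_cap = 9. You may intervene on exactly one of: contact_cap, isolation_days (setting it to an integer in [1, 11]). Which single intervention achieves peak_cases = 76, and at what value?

Intervening on contact_cap: peak_cases = 9*contact_cap - 8. Reaching 76 requires contact_cap = 28/3, not an integer.
Intervening on isolation_days: with other inputs at their observed values, peak_cases = -3*isolation_days + 88. Solving for 76 gives isolation_days = 4, within [1, 11].

set isolation_days = 4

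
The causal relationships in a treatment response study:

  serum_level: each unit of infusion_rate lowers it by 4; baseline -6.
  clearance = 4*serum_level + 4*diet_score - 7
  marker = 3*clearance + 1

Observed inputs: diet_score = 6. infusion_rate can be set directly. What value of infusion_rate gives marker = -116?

Substituting into the clearance equation gives clearance = -16*infusion_rate - 7.
Substituting into the marker equation gives marker = -48*infusion_rate - 20.
Solve -48*infusion_rate - 20 = -116: infusion_rate = (-116 + 20) / -48 = 2.

infusion_rate = 2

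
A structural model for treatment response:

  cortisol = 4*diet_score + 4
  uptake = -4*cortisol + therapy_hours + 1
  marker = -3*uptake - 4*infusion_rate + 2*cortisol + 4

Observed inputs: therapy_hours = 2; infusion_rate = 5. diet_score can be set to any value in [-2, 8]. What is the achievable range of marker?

Substituting into the uptake equation gives uptake = -16*diet_score - 13.
This gives marker = 56*diet_score + 31.
Linear in diet_score, so extremes are at the endpoints: diet_score = -2 gives marker = -81; diet_score = 8 gives marker = 479.

-81 to 479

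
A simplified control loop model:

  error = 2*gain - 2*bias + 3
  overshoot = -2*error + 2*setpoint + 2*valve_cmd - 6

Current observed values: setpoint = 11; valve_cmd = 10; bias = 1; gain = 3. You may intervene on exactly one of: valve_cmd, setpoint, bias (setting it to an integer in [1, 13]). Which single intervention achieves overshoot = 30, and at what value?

set bias = 3

Intervening on valve_cmd: overshoot = 2*valve_cmd + 2. Reaching 30 requires valve_cmd = 14, outside [1, 13].
Intervening on setpoint: overshoot = 2*setpoint. Reaching 30 requires setpoint = 15, outside [1, 13].
Intervening on bias: with other inputs at their observed values, overshoot = 4*bias + 18. Solving for 30 gives bias = 3, within [1, 13].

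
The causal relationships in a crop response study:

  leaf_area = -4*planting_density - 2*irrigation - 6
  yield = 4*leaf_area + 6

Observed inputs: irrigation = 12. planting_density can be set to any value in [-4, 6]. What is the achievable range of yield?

Substituting into the leaf_area equation gives leaf_area = -4*planting_density - 30.
yield becomes -16*planting_density - 114.
Linear in planting_density, so extremes are at the endpoints: planting_density = -4 gives yield = -50; planting_density = 6 gives yield = -210.

-210 to -50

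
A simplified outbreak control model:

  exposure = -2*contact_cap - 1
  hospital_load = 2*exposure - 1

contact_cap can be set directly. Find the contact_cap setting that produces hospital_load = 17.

contact_cap = -5

Substituting into the hospital_load equation gives hospital_load = -4*contact_cap - 3.
Solve -4*contact_cap - 3 = 17: contact_cap = (17 + 3) / -4 = -5.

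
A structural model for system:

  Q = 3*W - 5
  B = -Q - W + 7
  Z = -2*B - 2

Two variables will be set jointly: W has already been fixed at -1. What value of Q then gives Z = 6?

Q = 12

With W held at -1:
Intervening on Q fixes its value directly, overriding its dependence on W.
Substituting into the B equation gives B = -Q + 8.
So Z = 2*Q - 18.
Solve 2*Q - 18 = 6: Q = (6 + 18) / 2 = 12.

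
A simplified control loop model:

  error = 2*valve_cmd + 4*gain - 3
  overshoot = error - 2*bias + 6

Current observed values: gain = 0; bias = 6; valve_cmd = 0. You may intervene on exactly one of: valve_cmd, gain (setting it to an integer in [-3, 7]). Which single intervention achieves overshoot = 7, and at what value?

Intervening on valve_cmd: overshoot = 2*valve_cmd - 9. Reaching 7 requires valve_cmd = 8, outside [-3, 7].
Intervening on gain: with other inputs at their observed values, overshoot = 4*gain - 9. Solving for 7 gives gain = 4, within [-3, 7].

set gain = 4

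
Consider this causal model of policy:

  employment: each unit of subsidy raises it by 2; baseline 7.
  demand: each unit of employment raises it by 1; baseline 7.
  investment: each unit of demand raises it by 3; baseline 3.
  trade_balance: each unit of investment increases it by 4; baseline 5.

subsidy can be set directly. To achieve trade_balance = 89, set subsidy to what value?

subsidy = -4

Substituting into the demand equation gives demand = 2*subsidy + 14.
This gives investment = 6*subsidy + 45.
Substituting into the trade_balance equation gives trade_balance = 24*subsidy + 185.
Solve 24*subsidy + 185 = 89: subsidy = (89 - 185) / 24 = -4.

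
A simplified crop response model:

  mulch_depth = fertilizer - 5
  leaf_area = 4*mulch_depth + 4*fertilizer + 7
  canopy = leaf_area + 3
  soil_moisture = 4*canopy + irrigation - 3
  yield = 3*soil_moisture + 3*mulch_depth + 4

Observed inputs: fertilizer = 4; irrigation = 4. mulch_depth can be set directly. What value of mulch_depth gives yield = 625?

Intervening on mulch_depth fixes its value directly, overriding its dependence on fertilizer.
Substituting into the leaf_area equation gives leaf_area = 4*mulch_depth + 23.
Substituting into the canopy equation gives canopy = 4*mulch_depth + 26.
Substituting into the soil_moisture equation gives soil_moisture = 16*mulch_depth + 105.
This gives yield = 51*mulch_depth + 319.
Solve 51*mulch_depth + 319 = 625: mulch_depth = (625 - 319) / 51 = 6.

mulch_depth = 6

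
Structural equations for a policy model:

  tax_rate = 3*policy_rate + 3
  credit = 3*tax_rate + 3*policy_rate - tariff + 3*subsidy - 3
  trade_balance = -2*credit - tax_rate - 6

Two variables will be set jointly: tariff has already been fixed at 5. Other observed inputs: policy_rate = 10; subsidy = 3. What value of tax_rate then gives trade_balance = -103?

With tariff held at 5:
Intervening on tax_rate fixes its value directly, overriding its dependence on policy_rate.
Substituting into the credit equation gives credit = 3*tax_rate + 31.
Substituting into the trade_balance equation gives trade_balance = -7*tax_rate - 68.
Solve -7*tax_rate - 68 = -103: tax_rate = (-103 + 68) / -7 = 5.

tax_rate = 5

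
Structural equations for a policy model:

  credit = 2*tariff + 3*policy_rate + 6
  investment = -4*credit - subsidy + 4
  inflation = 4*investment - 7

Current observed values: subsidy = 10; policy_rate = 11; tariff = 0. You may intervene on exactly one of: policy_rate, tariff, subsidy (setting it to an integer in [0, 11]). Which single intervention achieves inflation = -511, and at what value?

set policy_rate = 8

Intervening on policy_rate: with other inputs at their observed values, inflation = -48*policy_rate - 127. Solving for -511 gives policy_rate = 8, within [0, 11].
Intervening on tariff: inflation = -32*tariff - 655. Reaching -511 requires tariff = -9/2, not an integer.
Intervening on subsidy: inflation = -4*subsidy - 615. Reaching -511 requires subsidy = -26, outside [0, 11].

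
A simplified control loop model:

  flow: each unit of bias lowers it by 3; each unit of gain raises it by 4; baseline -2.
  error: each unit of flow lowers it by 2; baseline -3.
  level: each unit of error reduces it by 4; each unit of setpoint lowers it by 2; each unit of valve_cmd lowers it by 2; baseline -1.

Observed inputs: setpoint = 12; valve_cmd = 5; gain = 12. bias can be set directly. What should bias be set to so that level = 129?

bias = 9

Substituting into the flow equation gives flow = -3*bias + 46.
Substituting into the error equation gives error = 6*bias - 95.
Substituting into the level equation gives level = -24*bias + 345.
Solve -24*bias + 345 = 129: bias = (129 - 345) / -24 = 9.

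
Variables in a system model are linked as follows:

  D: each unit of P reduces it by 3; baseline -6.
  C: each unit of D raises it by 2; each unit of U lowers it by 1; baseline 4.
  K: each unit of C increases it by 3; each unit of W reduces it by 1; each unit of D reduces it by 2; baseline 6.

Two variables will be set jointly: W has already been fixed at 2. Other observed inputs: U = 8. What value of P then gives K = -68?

With W held at 2:
Substituting into the C equation gives C = -6*P - 16.
This gives K = -12*P - 32.
Solve -12*P - 32 = -68: P = (-68 + 32) / -12 = 3.

P = 3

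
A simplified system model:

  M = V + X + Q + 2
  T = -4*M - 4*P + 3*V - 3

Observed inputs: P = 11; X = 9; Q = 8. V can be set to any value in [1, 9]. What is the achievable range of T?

Substituting into the M equation gives M = V + 19.
This gives T = -V - 123.
Linear in V, so extremes are at the endpoints: V = 1 gives T = -124; V = 9 gives T = -132.

-132 to -124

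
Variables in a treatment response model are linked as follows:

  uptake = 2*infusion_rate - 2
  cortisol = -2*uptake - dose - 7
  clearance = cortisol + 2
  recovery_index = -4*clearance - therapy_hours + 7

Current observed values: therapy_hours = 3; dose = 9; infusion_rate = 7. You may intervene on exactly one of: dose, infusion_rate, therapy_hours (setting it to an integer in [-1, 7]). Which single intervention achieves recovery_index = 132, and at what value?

set dose = 3

Intervening on dose: with other inputs at their observed values, recovery_index = 4*dose + 120. Solving for 132 gives dose = 3, within [-1, 7].
Intervening on infusion_rate: recovery_index = 16*infusion_rate + 44. Reaching 132 requires infusion_rate = 11/2, not an integer.
Intervening on therapy_hours: recovery_index = -therapy_hours + 159. Reaching 132 requires therapy_hours = 27, outside [-1, 7].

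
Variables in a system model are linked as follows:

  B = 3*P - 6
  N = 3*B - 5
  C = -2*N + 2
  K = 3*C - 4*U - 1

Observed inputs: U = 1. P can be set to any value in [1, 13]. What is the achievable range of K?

Substituting into the N equation gives N = 9*P - 23.
So C = -18*P + 48.
Substituting into the K equation gives K = -54*P + 139.
Linear in P, so extremes are at the endpoints: P = 1 gives K = 85; P = 13 gives K = -563.

-563 to 85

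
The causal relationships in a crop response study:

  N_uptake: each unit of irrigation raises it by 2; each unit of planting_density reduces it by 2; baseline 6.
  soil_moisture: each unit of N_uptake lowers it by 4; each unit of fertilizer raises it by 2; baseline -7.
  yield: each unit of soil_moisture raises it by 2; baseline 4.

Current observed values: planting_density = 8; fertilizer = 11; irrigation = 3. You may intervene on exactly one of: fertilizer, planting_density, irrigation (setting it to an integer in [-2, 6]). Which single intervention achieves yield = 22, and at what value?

set fertilizer = 0

Intervening on fertilizer: with other inputs at their observed values, yield = 4*fertilizer + 22. Solving for 22 gives fertilizer = 0, within [-2, 6].
Intervening on planting_density: yield = 16*planting_density - 62. Reaching 22 requires planting_density = 21/4, not an integer.
Intervening on irrigation: yield = -16*irrigation + 114. Reaching 22 requires irrigation = 23/4, not an integer.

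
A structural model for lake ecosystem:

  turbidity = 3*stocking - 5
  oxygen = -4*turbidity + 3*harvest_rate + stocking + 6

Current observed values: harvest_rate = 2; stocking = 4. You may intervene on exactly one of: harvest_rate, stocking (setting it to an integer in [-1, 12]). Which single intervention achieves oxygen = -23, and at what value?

Intervening on harvest_rate: oxygen = 3*harvest_rate - 18. Reaching -23 requires harvest_rate = -5/3, not an integer.
Intervening on stocking: with other inputs at their observed values, oxygen = -11*stocking + 32. Solving for -23 gives stocking = 5, within [-1, 12].

set stocking = 5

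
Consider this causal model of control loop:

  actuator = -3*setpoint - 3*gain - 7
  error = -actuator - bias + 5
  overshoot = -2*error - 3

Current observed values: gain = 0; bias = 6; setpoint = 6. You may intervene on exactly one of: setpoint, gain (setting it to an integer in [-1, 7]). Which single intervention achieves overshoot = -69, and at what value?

Intervening on setpoint: overshoot = -6*setpoint - 15. Reaching -69 requires setpoint = 9, outside [-1, 7].
Intervening on gain: with other inputs at their observed values, overshoot = -6*gain - 51. Solving for -69 gives gain = 3, within [-1, 7].

set gain = 3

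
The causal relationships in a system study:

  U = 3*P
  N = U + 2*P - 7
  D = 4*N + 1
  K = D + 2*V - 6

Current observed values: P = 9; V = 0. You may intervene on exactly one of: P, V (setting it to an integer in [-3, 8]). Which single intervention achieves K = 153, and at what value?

set V = 3

Intervening on P: K = 20*P - 33. Reaching 153 requires P = 93/10, not an integer.
Intervening on V: with other inputs at their observed values, K = 2*V + 147. Solving for 153 gives V = 3, within [-3, 8].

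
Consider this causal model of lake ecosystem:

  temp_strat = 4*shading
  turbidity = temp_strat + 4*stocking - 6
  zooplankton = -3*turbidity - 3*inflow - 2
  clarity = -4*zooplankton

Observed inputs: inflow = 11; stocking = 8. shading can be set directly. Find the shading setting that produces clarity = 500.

Substituting into the turbidity equation gives turbidity = 4*shading + 26.
Substituting into the zooplankton equation gives zooplankton = -12*shading - 113.
This gives clarity = 48*shading + 452.
Solve 48*shading + 452 = 500: shading = (500 - 452) / 48 = 1.

shading = 1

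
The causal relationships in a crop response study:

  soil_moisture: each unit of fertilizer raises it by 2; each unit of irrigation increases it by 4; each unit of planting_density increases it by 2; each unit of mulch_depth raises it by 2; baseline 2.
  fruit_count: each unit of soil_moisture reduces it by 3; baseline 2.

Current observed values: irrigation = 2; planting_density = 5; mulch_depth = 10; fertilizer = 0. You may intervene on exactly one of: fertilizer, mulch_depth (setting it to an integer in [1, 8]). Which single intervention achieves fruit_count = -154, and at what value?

Intervening on fertilizer: with other inputs at their observed values, fruit_count = -6*fertilizer - 118. Solving for -154 gives fertilizer = 6, within [1, 8].
Intervening on mulch_depth: fruit_count = -6*mulch_depth - 58. Reaching -154 requires mulch_depth = 16, outside [1, 8].

set fertilizer = 6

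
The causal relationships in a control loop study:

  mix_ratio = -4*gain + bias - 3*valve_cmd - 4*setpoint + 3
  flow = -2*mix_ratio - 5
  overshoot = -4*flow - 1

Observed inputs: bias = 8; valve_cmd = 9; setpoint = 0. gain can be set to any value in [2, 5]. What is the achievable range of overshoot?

Substituting into the mix_ratio equation gives mix_ratio = -4*gain - 16.
Substituting into the flow equation gives flow = 8*gain + 27.
Substituting into the overshoot equation gives overshoot = -32*gain - 109.
Linear in gain, so extremes are at the endpoints: gain = 2 gives overshoot = -173; gain = 5 gives overshoot = -269.

-269 to -173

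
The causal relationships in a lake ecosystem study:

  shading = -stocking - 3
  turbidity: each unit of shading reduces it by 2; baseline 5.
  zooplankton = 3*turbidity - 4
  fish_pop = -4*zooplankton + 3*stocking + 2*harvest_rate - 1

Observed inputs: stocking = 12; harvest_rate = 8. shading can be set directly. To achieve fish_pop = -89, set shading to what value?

shading = -4

Intervening on shading fixes its value directly, overriding its dependence on stocking.
Substituting into the zooplankton equation gives zooplankton = -6*shading + 11.
Substituting into the fish_pop equation gives fish_pop = 24*shading + 7.
Solve 24*shading + 7 = -89: shading = (-89 - 7) / 24 = -4.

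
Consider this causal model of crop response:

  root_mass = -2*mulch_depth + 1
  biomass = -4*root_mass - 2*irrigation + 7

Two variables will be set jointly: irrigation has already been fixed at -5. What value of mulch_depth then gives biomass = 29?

With irrigation held at -5:
Substituting into the biomass equation gives biomass = 8*mulch_depth + 13.
Solve 8*mulch_depth + 13 = 29: mulch_depth = (29 - 13) / 8 = 2.

mulch_depth = 2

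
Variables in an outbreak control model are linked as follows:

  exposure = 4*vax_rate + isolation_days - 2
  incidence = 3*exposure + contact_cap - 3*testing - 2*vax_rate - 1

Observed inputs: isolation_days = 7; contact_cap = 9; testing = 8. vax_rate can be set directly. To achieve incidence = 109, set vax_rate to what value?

Substituting into the exposure equation gives exposure = 4*vax_rate + 5.
Substituting into the incidence equation gives incidence = 10*vax_rate - 1.
Solve 10*vax_rate - 1 = 109: vax_rate = (109 + 1) / 10 = 11.

vax_rate = 11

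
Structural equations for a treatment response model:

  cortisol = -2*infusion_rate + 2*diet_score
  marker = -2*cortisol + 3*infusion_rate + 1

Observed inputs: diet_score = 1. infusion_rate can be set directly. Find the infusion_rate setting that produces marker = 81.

Substituting into the cortisol equation gives cortisol = -2*infusion_rate + 2.
Substituting into the marker equation gives marker = 7*infusion_rate - 3.
Solve 7*infusion_rate - 3 = 81: infusion_rate = (81 + 3) / 7 = 12.

infusion_rate = 12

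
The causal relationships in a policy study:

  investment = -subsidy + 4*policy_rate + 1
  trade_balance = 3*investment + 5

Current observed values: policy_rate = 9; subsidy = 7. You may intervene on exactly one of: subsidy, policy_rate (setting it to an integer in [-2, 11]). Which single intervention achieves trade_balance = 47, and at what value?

set policy_rate = 5

Intervening on subsidy: trade_balance = -3*subsidy + 116. Reaching 47 requires subsidy = 23, outside [-2, 11].
Intervening on policy_rate: with other inputs at their observed values, trade_balance = 12*policy_rate - 13. Solving for 47 gives policy_rate = 5, within [-2, 11].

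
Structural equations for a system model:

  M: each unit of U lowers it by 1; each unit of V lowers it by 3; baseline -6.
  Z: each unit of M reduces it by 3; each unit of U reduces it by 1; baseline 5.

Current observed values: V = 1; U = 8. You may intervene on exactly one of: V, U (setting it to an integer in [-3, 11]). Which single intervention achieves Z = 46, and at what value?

set U = 7

Intervening on V: Z = 9*V + 39. Reaching 46 requires V = 7/9, not an integer.
Intervening on U: with other inputs at their observed values, Z = 2*U + 32. Solving for 46 gives U = 7, within [-3, 11].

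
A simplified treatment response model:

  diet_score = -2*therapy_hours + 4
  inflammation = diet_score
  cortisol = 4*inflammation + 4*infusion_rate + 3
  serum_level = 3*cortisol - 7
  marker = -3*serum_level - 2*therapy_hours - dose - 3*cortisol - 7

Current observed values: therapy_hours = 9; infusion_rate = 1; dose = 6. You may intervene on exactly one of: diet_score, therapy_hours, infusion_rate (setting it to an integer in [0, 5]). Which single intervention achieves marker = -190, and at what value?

Intervening on diet_score: with other inputs at their observed values, marker = -48*diet_score - 94. Solving for -190 gives diet_score = 2, within [0, 5].
Intervening on therapy_hours: marker = 94*therapy_hours - 268. Reaching -190 requires therapy_hours = 39/47, not an integer.
Intervening on infusion_rate: marker = -48*infusion_rate + 626. Reaching -190 requires infusion_rate = 17, outside [0, 5].

set diet_score = 2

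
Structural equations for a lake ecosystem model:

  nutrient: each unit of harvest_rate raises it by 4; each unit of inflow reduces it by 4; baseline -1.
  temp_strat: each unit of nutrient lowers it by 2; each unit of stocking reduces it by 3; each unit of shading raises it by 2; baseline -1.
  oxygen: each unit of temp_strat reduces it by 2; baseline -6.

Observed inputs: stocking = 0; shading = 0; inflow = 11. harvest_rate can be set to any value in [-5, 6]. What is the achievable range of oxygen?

-264 to -88

Substituting into the nutrient equation gives nutrient = 4*harvest_rate - 45.
Substituting into the temp_strat equation gives temp_strat = -8*harvest_rate + 89.
This gives oxygen = 16*harvest_rate - 184.
Linear in harvest_rate, so extremes are at the endpoints: harvest_rate = -5 gives oxygen = -264; harvest_rate = 6 gives oxygen = -88.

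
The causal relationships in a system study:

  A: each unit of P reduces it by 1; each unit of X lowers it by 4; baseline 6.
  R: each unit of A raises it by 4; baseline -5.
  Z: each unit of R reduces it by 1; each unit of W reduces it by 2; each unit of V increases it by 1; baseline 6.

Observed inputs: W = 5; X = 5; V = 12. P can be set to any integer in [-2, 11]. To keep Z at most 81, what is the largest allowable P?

Substituting into the A equation gives A = -P - 14.
This gives R = -4*P - 61.
Substituting into the Z equation gives Z = 4*P + 69.
Require 4*P + 69 ≤ 81, so P ≤ 3.
The largest integer in [-2, 11] satisfying this is 3.

P = 3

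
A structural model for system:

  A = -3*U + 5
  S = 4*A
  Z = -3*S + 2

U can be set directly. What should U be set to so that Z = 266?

Substituting into the S equation gives S = -12*U + 20.
This gives Z = 36*U - 58.
Solve 36*U - 58 = 266: U = (266 + 58) / 36 = 9.

U = 9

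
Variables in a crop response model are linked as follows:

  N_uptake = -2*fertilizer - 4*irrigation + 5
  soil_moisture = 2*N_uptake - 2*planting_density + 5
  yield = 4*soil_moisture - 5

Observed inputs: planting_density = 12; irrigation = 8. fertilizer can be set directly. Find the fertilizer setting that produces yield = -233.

Substituting into the N_uptake equation gives N_uptake = -2*fertilizer - 27.
Substituting into the soil_moisture equation gives soil_moisture = -4*fertilizer - 73.
So yield = -16*fertilizer - 297.
Solve -16*fertilizer - 297 = -233: fertilizer = (-233 + 297) / -16 = -4.

fertilizer = -4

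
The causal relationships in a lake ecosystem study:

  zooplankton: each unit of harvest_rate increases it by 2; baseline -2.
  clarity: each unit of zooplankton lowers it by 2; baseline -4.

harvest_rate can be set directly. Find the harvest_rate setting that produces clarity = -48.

Substituting into the clarity equation gives clarity = -4*harvest_rate.
Solve -4*harvest_rate = -48: harvest_rate = -48 / -4 = 12.

harvest_rate = 12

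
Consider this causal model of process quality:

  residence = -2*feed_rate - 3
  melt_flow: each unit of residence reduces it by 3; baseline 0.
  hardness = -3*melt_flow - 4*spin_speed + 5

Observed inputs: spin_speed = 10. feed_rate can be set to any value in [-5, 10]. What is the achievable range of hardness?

-242 to 28

Substituting into the melt_flow equation gives melt_flow = 6*feed_rate + 9.
So hardness = -18*feed_rate - 62.
Linear in feed_rate, so extremes are at the endpoints: feed_rate = -5 gives hardness = 28; feed_rate = 10 gives hardness = -242.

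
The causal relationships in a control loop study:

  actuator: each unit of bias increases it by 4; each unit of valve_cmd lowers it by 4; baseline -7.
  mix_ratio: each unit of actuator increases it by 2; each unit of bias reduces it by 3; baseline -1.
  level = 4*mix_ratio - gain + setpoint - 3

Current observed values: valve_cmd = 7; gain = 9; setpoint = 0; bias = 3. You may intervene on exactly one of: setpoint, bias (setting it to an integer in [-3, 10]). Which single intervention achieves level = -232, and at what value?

set setpoint = 4

Intervening on setpoint: with other inputs at their observed values, level = setpoint - 236. Solving for -232 gives setpoint = 4, within [-3, 10].
Intervening on bias: level = 20*bias - 296. Reaching -232 requires bias = 16/5, not an integer.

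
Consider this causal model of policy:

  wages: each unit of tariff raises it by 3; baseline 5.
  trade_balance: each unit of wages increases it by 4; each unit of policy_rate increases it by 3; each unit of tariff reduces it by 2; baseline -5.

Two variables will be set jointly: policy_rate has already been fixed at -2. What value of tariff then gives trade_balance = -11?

With policy_rate held at -2:
Substituting into the trade_balance equation gives trade_balance = 10*tariff + 9.
Solve 10*tariff + 9 = -11: tariff = (-11 - 9) / 10 = -2.

tariff = -2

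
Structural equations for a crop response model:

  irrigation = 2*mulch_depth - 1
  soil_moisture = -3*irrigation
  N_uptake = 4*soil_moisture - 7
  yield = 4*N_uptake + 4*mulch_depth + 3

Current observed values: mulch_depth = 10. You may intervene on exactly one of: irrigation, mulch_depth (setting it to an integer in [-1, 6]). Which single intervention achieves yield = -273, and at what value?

set irrigation = 6

Intervening on irrigation: with other inputs at their observed values, yield = -48*irrigation + 15. Solving for -273 gives irrigation = 6, within [-1, 6].
Intervening on mulch_depth: yield = -92*mulch_depth + 23. Reaching -273 requires mulch_depth = 74/23, not an integer.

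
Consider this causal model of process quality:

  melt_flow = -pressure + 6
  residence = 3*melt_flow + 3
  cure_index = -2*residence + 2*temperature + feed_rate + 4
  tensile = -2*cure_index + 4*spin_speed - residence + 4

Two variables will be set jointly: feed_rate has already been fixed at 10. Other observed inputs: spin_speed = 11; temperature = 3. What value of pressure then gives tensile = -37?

With feed_rate held at 10:
Substituting into the residence equation gives residence = -3*pressure + 21.
Substituting into the cure_index equation gives cure_index = 6*pressure - 22.
Substituting into the tensile equation gives tensile = -9*pressure + 71.
Solve -9*pressure + 71 = -37: pressure = (-37 - 71) / -9 = 12.

pressure = 12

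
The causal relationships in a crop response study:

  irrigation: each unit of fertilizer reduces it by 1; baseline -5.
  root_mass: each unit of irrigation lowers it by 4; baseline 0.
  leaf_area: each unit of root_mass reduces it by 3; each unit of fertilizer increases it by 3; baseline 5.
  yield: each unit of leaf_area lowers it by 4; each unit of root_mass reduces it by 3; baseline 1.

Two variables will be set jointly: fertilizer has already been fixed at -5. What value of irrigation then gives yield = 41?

irrigation = 0

With fertilizer held at -5:
Intervening on irrigation fixes its value directly, overriding its dependence on fertilizer.
Substituting into the leaf_area equation gives leaf_area = 12*irrigation - 10.
Substituting into the yield equation gives yield = -36*irrigation + 41.
Solve -36*irrigation + 41 = 41: irrigation = (41 - 41) / -36 = 0.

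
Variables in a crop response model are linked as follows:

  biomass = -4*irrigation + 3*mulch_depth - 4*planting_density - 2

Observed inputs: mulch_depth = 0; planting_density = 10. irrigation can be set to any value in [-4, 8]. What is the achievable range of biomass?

-74 to -26

Substituting into the biomass equation gives biomass = -4*irrigation - 42.
Linear in irrigation, so extremes are at the endpoints: irrigation = -4 gives biomass = -26; irrigation = 8 gives biomass = -74.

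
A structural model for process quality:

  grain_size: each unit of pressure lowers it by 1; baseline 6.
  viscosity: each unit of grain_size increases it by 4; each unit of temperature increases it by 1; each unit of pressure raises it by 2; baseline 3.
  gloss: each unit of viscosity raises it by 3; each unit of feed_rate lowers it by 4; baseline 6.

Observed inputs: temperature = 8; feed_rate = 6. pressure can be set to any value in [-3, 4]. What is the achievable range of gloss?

63 to 105

Substituting into the viscosity equation gives viscosity = -2*pressure + 35.
This gives gloss = -6*pressure + 87.
Linear in pressure, so extremes are at the endpoints: pressure = -3 gives gloss = 105; pressure = 4 gives gloss = 63.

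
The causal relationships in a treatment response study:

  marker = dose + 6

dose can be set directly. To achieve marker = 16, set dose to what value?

dose = 10

Solve dose + 6 = 16: dose = (16 - 6) / 1 = 10.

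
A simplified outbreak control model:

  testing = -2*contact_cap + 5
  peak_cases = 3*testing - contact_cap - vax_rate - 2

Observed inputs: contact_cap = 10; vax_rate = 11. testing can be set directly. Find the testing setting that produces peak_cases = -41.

testing = -6

Intervening on testing fixes its value directly, overriding its dependence on contact_cap.
Substituting into the peak_cases equation gives peak_cases = 3*testing - 23.
Solve 3*testing - 23 = -41: testing = (-41 + 23) / 3 = -6.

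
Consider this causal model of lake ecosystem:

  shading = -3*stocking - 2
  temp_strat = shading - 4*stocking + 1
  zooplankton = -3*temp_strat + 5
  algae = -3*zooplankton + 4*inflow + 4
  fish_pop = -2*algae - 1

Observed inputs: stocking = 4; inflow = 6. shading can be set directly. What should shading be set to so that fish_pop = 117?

shading = 7

Intervening on shading fixes its value directly, overriding its dependence on stocking.
Substituting into the temp_strat equation gives temp_strat = shading - 15.
Substituting into the zooplankton equation gives zooplankton = -3*shading + 50.
So algae = 9*shading - 122.
This gives fish_pop = -18*shading + 243.
Solve -18*shading + 243 = 117: shading = (117 - 243) / -18 = 7.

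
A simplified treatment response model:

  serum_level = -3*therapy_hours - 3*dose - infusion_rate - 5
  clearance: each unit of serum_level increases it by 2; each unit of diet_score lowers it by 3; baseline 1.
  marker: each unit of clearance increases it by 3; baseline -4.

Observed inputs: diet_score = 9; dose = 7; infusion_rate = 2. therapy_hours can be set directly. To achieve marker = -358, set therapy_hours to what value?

therapy_hours = 6

Substituting into the serum_level equation gives serum_level = -3*therapy_hours - 28.
clearance becomes -6*therapy_hours - 82.
So marker = -18*therapy_hours - 250.
Solve -18*therapy_hours - 250 = -358: therapy_hours = (-358 + 250) / -18 = 6.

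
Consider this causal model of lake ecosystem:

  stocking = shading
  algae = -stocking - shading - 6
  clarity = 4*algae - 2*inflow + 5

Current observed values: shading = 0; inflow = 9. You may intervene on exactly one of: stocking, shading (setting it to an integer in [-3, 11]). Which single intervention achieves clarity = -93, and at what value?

Intervening on stocking: clarity = -4*stocking - 37. Reaching -93 requires stocking = 14, outside [-3, 11].
Intervening on shading: with other inputs at their observed values, clarity = -8*shading - 37. Solving for -93 gives shading = 7, within [-3, 11].

set shading = 7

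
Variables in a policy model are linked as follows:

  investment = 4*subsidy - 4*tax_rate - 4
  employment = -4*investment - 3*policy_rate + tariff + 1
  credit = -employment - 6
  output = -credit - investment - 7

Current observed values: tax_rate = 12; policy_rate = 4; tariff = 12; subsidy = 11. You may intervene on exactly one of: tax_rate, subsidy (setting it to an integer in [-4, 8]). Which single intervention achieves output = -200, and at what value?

set tax_rate = 0

Intervening on tax_rate: with other inputs at their observed values, output = 20*tax_rate - 200. Solving for -200 gives tax_rate = 0, within [-4, 8].
Intervening on subsidy: output = -20*subsidy + 260. Reaching -200 requires subsidy = 23, outside [-4, 8].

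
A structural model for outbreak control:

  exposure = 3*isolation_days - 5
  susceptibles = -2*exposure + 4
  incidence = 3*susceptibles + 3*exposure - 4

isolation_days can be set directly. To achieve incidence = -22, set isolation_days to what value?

Substituting into the susceptibles equation gives susceptibles = -6*isolation_days + 14.
incidence becomes -9*isolation_days + 23.
Solve -9*isolation_days + 23 = -22: isolation_days = (-22 - 23) / -9 = 5.

isolation_days = 5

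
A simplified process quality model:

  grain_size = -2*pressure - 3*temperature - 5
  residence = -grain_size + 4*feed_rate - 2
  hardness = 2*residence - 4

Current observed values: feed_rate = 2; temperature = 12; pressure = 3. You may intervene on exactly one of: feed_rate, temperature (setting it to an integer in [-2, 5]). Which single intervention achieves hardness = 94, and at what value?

Intervening on feed_rate: with other inputs at their observed values, hardness = 8*feed_rate + 86. Solving for 94 gives feed_rate = 1, within [-2, 5].
Intervening on temperature: hardness = 6*temperature + 30. Reaching 94 requires temperature = 32/3, not an integer.

set feed_rate = 1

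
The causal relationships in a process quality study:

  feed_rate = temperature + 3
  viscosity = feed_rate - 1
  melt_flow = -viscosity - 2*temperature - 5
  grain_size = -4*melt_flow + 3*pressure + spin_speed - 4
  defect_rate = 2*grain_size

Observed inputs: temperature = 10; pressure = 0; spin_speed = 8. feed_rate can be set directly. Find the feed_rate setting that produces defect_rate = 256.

Intervening on feed_rate fixes its value directly, overriding its dependence on temperature.
Substituting into the melt_flow equation gives melt_flow = -feed_rate - 24.
grain_size becomes 4*feed_rate + 100.
Substituting into the defect_rate equation gives defect_rate = 8*feed_rate + 200.
Solve 8*feed_rate + 200 = 256: feed_rate = (256 - 200) / 8 = 7.

feed_rate = 7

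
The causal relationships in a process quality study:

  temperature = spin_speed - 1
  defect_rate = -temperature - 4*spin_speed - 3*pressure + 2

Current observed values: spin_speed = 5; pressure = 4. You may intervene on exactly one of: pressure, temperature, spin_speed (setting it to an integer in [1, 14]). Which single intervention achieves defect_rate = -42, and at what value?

set temperature = 12

Intervening on pressure: defect_rate = -3*pressure - 22. Reaching -42 requires pressure = 20/3, not an integer.
Intervening on temperature: with other inputs at their observed values, defect_rate = -temperature - 30. Solving for -42 gives temperature = 12, within [1, 14].
Intervening on spin_speed: defect_rate = -5*spin_speed - 9. Reaching -42 requires spin_speed = 33/5, not an integer.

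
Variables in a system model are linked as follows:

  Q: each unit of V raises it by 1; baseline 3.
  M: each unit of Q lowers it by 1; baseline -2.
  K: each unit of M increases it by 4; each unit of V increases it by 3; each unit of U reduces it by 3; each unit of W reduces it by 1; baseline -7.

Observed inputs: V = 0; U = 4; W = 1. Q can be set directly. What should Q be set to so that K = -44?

Q = 4

Intervening on Q fixes its value directly, overriding its dependence on V.
Substituting into the K equation gives K = -4*Q - 28.
Solve -4*Q - 28 = -44: Q = (-44 + 28) / -4 = 4.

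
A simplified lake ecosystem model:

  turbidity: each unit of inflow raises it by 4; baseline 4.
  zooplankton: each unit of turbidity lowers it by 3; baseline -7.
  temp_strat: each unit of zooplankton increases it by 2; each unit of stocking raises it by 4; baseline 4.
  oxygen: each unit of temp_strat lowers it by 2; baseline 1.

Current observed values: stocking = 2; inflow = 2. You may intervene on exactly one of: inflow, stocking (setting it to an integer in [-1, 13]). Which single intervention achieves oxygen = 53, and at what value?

set inflow = 0

Intervening on inflow: with other inputs at their observed values, oxygen = 48*inflow + 53. Solving for 53 gives inflow = 0, within [-1, 13].
Intervening on stocking: oxygen = -8*stocking + 165. Reaching 53 requires stocking = 14, outside [-1, 13].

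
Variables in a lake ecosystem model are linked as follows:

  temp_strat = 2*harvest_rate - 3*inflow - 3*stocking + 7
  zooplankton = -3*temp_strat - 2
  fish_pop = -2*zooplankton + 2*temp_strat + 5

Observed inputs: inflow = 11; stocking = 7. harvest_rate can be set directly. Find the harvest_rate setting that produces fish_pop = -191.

harvest_rate = 11

Substituting into the temp_strat equation gives temp_strat = 2*harvest_rate - 47.
This gives zooplankton = -6*harvest_rate + 139.
Substituting into the fish_pop equation gives fish_pop = 16*harvest_rate - 367.
Solve 16*harvest_rate - 367 = -191: harvest_rate = (-191 + 367) / 16 = 11.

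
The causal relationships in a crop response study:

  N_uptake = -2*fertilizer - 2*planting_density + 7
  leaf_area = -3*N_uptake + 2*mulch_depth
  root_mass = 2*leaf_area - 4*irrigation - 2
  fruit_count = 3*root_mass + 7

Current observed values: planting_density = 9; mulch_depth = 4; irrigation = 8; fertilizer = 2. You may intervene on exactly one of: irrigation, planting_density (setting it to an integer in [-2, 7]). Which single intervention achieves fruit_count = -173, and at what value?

set planting_density = -2

Intervening on irrigation: fruit_count = -12*irrigation + 319. Reaching -173 requires irrigation = 41, outside [-2, 7].
Intervening on planting_density: with other inputs at their observed values, fruit_count = 36*planting_density - 101. Solving for -173 gives planting_density = -2, within [-2, 7].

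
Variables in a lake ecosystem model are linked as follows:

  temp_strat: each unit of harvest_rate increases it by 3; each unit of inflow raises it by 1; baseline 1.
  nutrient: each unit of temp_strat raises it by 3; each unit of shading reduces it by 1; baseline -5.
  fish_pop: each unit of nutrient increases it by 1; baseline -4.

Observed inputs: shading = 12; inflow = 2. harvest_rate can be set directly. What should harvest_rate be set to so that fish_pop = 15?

harvest_rate = 3

Substituting into the temp_strat equation gives temp_strat = 3*harvest_rate + 3.
nutrient becomes 9*harvest_rate - 8.
fish_pop becomes 9*harvest_rate - 12.
Solve 9*harvest_rate - 12 = 15: harvest_rate = (15 + 12) / 9 = 3.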